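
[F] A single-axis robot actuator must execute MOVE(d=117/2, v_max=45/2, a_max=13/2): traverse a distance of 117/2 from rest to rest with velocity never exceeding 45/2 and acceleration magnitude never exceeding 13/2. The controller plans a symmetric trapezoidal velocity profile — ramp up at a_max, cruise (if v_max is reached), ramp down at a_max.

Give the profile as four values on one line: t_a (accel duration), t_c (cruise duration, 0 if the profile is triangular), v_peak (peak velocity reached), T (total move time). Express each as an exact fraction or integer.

t_a=3 t_c=0 v_peak=39/2 T=6

v_max²/a_max = (45/2)²/(13/2) = 2025/26
117/2 < 2025/26 ⇒ no cruise
v_peak = √(117/2·13/2) = √(1521/4) = 39/2
t_a = (39/2)/(13/2) = 3; t_c = 0
T = 2·3 = 6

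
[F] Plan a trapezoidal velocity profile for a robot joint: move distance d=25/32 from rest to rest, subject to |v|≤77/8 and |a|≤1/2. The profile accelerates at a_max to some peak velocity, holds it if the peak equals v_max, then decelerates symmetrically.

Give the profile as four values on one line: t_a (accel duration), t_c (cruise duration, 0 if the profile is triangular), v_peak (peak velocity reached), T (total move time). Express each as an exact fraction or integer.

t_a=5/4 t_c=0 v_peak=5/8 T=5/2

v_max²/a_max = (77/8)²/(1/2) = 5929/32
25/32 < 5929/32 so t_c = 0
v_peak = √(25/32·1/2) = √(25/64) = 5/8
t_a = (5/8)/(1/2) = 5/4; t_c = 0
T = 2·5/4 = 5/2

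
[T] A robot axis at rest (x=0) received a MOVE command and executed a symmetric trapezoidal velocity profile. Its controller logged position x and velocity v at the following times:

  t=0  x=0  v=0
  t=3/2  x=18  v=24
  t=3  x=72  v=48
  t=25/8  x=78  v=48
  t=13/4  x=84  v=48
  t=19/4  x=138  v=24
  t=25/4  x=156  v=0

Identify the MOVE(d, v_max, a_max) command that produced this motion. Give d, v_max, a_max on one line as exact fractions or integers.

final state: t=25/4, x=156, v=0 → d = 156
a_max = (24−0)/(3/2−0) = 16
max v = 48 over t∈[3,13/4] → v_max = 48
check: 48·(3+1/4) = 156 ✓

d=156 v_max=48 a_max=16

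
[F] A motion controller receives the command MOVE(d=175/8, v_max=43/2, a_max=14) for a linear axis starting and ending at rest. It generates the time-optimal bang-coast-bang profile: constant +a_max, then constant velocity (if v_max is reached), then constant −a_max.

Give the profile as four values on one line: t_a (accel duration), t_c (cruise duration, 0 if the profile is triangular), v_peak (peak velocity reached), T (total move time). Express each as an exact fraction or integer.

vₘ²/aₘ = (43/2)²/14 = 1849/56
175/8 < 1849/56 ⇒ no cruise
v_peak = √(175/8·14) = √(1225/4) = 35/2
t_a = (35/2)/14 = 5/4; t_c = 0
T = 2·5/4 = 5/2

t_a=5/4 t_c=0 v_peak=35/2 T=5/2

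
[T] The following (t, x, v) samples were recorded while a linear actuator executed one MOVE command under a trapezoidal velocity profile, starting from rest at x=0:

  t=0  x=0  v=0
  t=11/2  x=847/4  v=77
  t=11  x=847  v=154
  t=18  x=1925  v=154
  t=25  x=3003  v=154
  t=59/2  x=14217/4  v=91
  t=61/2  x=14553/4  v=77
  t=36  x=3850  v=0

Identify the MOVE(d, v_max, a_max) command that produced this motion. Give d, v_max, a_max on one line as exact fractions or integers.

final state: t=36, x=3850, v=0 → d = 3850
a_max = (77−0)/(11/2−0) = 14
max v = 154 over t∈[11,25] → v_max = 154
check: 154·(11+14) = 3850 ✓

d=3850 v_max=154 a_max=14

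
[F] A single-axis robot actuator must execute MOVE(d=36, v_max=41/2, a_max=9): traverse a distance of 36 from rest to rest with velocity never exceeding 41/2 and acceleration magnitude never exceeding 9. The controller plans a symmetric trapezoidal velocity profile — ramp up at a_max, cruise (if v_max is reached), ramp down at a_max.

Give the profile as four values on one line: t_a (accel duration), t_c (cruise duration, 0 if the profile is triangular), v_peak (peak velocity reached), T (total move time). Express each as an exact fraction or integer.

t_a=2 t_c=0 v_peak=18 T=4

vₘ²/aₘ = (41/2)²/9 = 1681/36
36 < 1681/36 → triangular
v_peak = √(36·9) = √324 = 18
t_a = 18/9 = 2; t_c = 0
T = 2·2 = 4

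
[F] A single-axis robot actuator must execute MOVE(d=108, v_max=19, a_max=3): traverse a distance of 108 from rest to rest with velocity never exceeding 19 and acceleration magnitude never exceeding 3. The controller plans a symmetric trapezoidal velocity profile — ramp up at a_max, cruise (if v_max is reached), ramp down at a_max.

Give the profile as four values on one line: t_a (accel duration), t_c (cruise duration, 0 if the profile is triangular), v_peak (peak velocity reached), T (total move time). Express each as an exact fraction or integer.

t_a=6 t_c=0 v_peak=18 T=12

v_max²/a_max = 19²/3 = 361/3
108 < 361/3 → triangular
v_peak = √(108·3) = √324 = 18
t_a = 18/3 = 6; t_c = 0
T = 2·6 = 12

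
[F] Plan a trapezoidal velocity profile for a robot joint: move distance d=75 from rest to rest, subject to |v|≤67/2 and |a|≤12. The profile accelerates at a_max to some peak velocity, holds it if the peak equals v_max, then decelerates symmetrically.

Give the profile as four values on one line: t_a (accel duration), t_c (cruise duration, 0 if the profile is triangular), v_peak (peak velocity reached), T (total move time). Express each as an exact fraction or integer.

v_max²/a_max = (67/2)²/12 = 4489/48
75 < 4489/48 ⇒ no cruise
v_peak = √(75·12) = √900 = 30
t_a = 30/12 = 5/2; t_c = 0
T = 2·5/2 = 5

t_a=5/2 t_c=0 v_peak=30 T=5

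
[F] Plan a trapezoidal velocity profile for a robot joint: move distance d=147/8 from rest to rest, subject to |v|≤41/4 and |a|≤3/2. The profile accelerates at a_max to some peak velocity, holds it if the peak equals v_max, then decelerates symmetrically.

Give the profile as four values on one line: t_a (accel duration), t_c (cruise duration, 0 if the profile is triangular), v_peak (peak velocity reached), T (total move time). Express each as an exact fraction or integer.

t_a=7/2 t_c=0 v_peak=21/4 T=7

v_max²/a_max = (41/4)²/(3/2) = 1681/24
147/8 < 1681/24 so t_c = 0
v_peak = √(147/8·3/2) = √(441/16) = 21/4
t_a = (21/4)/(3/2) = 7/2; t_c = 0
T = 2·7/2 = 7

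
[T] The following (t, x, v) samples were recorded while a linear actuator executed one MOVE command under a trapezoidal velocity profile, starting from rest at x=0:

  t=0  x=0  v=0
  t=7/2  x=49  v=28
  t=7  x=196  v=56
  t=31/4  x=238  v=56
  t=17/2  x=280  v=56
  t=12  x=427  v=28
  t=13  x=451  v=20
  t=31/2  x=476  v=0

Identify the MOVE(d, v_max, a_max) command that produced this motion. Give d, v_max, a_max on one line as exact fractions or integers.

d=476 v_max=56 a_max=8

final state: t=31/2, x=476, v=0 → d = 476
a_max = (28−0)/(7/2−0) = 8
max v = 56 over t∈[7,17/2] → v_max = 56
check: 56·(7+3/2) = 476 ✓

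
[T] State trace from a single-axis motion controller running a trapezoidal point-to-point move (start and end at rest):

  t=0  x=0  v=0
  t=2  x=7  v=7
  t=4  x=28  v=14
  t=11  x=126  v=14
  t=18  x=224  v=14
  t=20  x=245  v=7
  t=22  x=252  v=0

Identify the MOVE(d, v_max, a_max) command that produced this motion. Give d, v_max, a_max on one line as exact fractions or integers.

final state: t=22, x=252, v=0 → d = 252
a_max = (7−0)/(2−0) = 7/2
max v = 14 over t∈[4,18] → v_max = 14
check: 14·(4+14) = 252 ✓

d=252 v_max=14 a_max=7/2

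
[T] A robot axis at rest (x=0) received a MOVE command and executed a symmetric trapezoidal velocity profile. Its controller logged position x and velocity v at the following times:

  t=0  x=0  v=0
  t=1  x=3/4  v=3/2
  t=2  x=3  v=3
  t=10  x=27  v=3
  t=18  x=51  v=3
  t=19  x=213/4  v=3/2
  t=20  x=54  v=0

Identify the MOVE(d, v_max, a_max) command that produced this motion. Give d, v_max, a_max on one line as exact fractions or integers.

final state: t=20, x=54, v=0 → d = 54
a_max = (3/2−0)/(1−0) = 3/2
max v = 3 over t∈[2,18] → v_max = 3
check: 3·(2+16) = 54 ✓

d=54 v_max=3 a_max=3/2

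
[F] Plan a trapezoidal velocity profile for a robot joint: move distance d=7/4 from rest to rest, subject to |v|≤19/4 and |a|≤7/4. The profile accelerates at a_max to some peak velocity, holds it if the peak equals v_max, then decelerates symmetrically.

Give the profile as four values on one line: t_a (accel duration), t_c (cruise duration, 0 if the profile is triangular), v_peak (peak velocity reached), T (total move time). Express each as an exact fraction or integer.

(v_max)²/a_max = (19/4)²/(7/4) = 361/28
7/4 < 361/28 ⇒ no cruise
v_peak = √(7/4·7/4) = √(49/16) = 7/4
t_a = (7/4)/(7/4) = 1; t_c = 0
T = 2·1 = 2

t_a=1 t_c=0 v_peak=7/4 T=2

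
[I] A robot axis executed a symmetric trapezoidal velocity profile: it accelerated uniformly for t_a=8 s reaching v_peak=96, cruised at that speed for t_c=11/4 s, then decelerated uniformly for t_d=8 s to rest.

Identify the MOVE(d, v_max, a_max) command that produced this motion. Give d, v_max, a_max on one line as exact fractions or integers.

d=1032 v_max=96 a_max=12

a_max = 96/8 = 12
d_a = ½·96·8 = 384; d_c = 96·11/4 = 264
d = 2·384 + 264 = 1032
t_c = 11/4 > 0 ⇒ limit active, v_max = 96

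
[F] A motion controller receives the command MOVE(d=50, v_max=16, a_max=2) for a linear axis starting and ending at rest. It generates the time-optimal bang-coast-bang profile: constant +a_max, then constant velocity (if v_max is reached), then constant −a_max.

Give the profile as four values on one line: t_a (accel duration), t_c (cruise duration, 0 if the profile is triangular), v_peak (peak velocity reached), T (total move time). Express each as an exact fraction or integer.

t_a=5 t_c=0 v_peak=10 T=10

(v_max)²/a_max = 16²/2 = 128
50 < 128 → triangular
v_peak = √(50·2) = √100 = 10
t_a = 10/2 = 5; t_c = 0
T = 2·5 = 10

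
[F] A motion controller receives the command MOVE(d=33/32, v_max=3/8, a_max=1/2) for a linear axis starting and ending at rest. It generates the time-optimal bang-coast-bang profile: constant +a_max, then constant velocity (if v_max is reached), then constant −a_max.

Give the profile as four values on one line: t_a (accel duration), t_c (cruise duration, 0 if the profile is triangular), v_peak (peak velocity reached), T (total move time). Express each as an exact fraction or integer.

v_max²/a_max = (3/8)²/(1/2) = 9/32
33/32 ≥ 9/32 so v_max reached
t_a = (3/8)/(1/2) = 3/4; v_peak = 3/8
d_cruise = 33/32 − 9/32 = 3/4; t_c = (3/4)/(3/8) = 2
T = 2·3/4 + 2 = 7/2

t_a=3/4 t_c=2 v_peak=3/8 T=7/2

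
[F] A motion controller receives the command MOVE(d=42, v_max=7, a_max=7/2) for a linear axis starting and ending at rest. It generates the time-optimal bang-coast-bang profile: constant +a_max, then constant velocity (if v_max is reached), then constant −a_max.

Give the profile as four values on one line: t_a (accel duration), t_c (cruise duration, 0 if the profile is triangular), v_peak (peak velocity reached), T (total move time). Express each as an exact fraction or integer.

(v_max)²/a_max = 7²/(7/2) = 14
42 ≥ 14 → trapezoidal
t_a = 7/(7/2) = 2; v_peak = 7
d_cruise = 42 − 14 = 28; t_c = 28/7 = 4
T = 2·2 + 4 = 8

t_a=2 t_c=4 v_peak=7 T=8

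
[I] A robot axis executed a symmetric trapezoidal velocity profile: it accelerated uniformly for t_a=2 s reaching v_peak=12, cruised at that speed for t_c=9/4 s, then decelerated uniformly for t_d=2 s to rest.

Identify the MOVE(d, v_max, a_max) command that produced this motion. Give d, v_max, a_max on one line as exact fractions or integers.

d=51 v_max=12 a_max=6

a_max = 12/2 = 6
d_a = ½·12·2 = 12; d_c = 12·9/4 = 27
d = 2·12 + 27 = 51
t_c = 9/4 > 0 so v_max = 12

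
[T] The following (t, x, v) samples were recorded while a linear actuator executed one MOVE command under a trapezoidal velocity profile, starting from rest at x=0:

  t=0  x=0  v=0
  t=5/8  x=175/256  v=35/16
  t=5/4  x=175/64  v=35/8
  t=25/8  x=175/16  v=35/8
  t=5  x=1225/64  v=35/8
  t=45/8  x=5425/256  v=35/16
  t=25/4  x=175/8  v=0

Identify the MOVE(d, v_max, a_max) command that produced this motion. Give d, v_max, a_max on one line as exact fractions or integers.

d=175/8 v_max=35/8 a_max=7/2

final state: t=25/4, x=175/8, v=0 → d = 175/8
a_max = (35/16−0)/(5/8−0) = 7/2
max v = 35/8 over t∈[5/4,5] → v_max = 35/8
check: 35/8·(5/4+15/4) = 175/8 ✓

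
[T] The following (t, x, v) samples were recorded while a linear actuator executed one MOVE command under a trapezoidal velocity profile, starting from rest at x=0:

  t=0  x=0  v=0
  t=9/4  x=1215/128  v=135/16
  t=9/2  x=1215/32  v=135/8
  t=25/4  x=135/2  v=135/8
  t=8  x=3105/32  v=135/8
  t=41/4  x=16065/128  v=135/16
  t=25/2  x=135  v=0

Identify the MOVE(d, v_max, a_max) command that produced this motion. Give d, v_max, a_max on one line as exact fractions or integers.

final state: t=25/2, x=135, v=0 → d = 135
a_max = (135/16−0)/(9/4−0) = 15/4
max v = 135/8 over t∈[9/2,8] → v_max = 135/8
check: 135/8·(9/2+7/2) = 135 ✓

d=135 v_max=135/8 a_max=15/4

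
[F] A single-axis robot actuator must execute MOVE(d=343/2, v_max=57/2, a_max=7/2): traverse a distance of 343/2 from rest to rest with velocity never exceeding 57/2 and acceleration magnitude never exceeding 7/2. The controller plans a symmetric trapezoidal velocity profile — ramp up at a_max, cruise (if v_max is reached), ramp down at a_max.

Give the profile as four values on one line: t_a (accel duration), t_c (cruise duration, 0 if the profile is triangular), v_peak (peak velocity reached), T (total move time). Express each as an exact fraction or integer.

t_a=7 t_c=0 v_peak=49/2 T=14

v_max²/a_max = (57/2)²/(7/2) = 3249/14
343/2 < 3249/14 → triangular
v_peak = √(343/2·7/2) = √(2401/4) = 49/2
t_a = (49/2)/(7/2) = 7; t_c = 0
T = 2·7 = 14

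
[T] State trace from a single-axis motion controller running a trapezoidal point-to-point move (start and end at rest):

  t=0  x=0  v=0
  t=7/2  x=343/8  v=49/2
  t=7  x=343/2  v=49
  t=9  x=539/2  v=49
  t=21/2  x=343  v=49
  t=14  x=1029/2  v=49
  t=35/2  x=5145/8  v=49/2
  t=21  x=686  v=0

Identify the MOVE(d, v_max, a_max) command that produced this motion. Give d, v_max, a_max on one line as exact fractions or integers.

d=686 v_max=49 a_max=7

final state: t=21, x=686, v=0 → d = 686
a_max = (49/2−0)/(7/2−0) = 7
max v = 49 over t∈[7,14] → v_max = 49
check: 49·(7+7) = 686 ✓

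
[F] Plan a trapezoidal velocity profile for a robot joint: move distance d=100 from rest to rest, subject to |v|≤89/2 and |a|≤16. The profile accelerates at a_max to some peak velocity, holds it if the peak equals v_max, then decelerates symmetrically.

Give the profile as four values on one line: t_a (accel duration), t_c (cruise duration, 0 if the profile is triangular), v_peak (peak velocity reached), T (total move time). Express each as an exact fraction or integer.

t_a=5/2 t_c=0 v_peak=40 T=5

v_max²/a_max = (89/2)²/16 = 7921/64
100 < 7921/64 → triangular
v_peak = √(100·16) = √1600 = 40
t_a = 40/16 = 5/2; t_c = 0
T = 2·5/2 = 5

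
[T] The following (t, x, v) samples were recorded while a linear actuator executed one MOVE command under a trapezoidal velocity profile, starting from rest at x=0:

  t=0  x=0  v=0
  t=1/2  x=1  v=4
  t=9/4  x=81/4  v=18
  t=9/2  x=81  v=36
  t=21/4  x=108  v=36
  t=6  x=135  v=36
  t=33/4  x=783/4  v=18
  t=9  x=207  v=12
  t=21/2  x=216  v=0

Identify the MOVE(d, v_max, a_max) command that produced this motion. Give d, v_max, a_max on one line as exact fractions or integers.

d=216 v_max=36 a_max=8

final state: t=21/2, x=216, v=0 → d = 216
a_max = (4−0)/(1/2−0) = 8
max v = 36 over t∈[9/2,6] → v_max = 36
check: 36·(9/2+3/2) = 216 ✓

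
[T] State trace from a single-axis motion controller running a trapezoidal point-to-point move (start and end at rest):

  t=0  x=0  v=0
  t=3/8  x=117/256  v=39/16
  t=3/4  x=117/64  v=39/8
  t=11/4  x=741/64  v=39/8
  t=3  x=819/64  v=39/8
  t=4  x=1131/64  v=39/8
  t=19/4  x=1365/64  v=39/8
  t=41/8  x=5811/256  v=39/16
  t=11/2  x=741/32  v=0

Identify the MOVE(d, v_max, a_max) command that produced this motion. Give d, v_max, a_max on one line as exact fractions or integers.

final state: t=11/2, x=741/32, v=0 → d = 741/32
a_max = (39/16−0)/(3/8−0) = 13/2
max v = 39/8 over t∈[3/4,19/4] → v_max = 39/8
check: 39/8·(3/4+4) = 741/32 ✓

d=741/32 v_max=39/8 a_max=13/2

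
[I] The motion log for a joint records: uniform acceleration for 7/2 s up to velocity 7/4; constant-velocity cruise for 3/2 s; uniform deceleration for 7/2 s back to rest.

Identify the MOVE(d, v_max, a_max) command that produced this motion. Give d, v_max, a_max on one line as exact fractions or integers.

d=35/4 v_max=7/4 a_max=1/2

a_max = (7/4)/(7/2) = 1/2
d_a = ½·7/4·7/2 = 49/16; d_c = 7/4·3/2 = 21/8
d = 2·49/16 + 21/8 = 35/4
t_c = 3/2 > 0 → v_max = v_peak = 7/4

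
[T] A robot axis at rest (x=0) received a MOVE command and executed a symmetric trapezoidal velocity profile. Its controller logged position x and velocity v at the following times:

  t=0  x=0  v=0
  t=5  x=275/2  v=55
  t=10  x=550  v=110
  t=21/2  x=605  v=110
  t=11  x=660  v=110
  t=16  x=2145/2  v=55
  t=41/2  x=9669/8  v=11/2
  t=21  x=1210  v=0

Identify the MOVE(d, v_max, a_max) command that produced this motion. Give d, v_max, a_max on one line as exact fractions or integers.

d=1210 v_max=110 a_max=11

final state: t=21, x=1210, v=0 → d = 1210
a_max = (55−0)/(5−0) = 11
max v = 110 over t∈[10,11] → v_max = 110
check: 110·(10+1) = 1210 ✓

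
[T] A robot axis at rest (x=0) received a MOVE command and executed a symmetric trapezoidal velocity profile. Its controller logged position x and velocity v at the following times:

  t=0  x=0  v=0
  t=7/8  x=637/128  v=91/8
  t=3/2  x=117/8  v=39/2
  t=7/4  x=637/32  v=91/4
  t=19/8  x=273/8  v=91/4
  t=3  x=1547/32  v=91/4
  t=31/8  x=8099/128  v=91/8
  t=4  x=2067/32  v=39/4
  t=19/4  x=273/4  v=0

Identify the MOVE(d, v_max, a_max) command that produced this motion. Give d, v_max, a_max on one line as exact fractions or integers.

final state: t=19/4, x=273/4, v=0 → d = 273/4
a_max = (91/8−0)/(7/8−0) = 13
max v = 91/4 over t∈[7/4,3] → v_max = 91/4
check: 91/4·(7/4+5/4) = 273/4 ✓

d=273/4 v_max=91/4 a_max=13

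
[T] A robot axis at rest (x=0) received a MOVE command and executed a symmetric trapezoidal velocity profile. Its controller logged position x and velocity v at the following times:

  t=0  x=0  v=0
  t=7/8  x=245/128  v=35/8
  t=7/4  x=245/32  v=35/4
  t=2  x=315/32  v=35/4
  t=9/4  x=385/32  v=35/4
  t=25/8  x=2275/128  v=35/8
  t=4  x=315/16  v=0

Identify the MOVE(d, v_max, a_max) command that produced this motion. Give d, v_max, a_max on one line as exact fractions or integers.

d=315/16 v_max=35/4 a_max=5

final state: t=4, x=315/16, v=0 → d = 315/16
a_max = (35/8−0)/(7/8−0) = 5
max v = 35/4 over t∈[7/4,9/4] → v_max = 35/4
check: 35/4·(7/4+1/2) = 315/16 ✓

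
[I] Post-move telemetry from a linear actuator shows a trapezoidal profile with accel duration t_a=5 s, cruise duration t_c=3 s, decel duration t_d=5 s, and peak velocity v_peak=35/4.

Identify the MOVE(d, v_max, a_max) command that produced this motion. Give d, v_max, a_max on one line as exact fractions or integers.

d=70 v_max=35/4 a_max=7/4

a_max = (35/4)/5 = 7/4
d_a = ½·35/4·5 = 175/8; d_c = 35/4·3 = 105/4
d = 2·175/8 + 105/4 = 70
t_c = 3 > 0 so v_max = 35/4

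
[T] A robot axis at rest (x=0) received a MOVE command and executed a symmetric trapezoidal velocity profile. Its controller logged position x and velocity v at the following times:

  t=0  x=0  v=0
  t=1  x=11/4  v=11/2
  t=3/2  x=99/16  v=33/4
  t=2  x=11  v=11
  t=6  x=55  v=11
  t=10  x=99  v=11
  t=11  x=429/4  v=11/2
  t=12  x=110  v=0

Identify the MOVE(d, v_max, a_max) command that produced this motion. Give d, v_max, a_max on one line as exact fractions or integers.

final state: t=12, x=110, v=0 → d = 110
a_max = (11/2−0)/(1−0) = 11/2
max v = 11 over t∈[2,10] → v_max = 11
check: 11·(2+8) = 110 ✓

d=110 v_max=11 a_max=11/2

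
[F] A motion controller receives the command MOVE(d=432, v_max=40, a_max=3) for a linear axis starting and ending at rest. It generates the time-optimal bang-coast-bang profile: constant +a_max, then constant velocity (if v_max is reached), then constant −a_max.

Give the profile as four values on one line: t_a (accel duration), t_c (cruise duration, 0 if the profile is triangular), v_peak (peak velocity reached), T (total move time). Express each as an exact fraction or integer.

(v_max)²/a_max = 40²/3 = 1600/3
432 < 1600/3 ⇒ no cruise
v_peak = √(432·3) = √1296 = 36
t_a = 36/3 = 12; t_c = 0
T = 2·12 = 24

t_a=12 t_c=0 v_peak=36 T=24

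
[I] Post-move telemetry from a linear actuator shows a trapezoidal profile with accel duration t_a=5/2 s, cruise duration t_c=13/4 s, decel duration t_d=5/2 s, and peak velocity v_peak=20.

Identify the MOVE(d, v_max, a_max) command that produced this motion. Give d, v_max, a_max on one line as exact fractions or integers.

a_max = 20/(5/2) = 8
d_a = ½·20·5/2 = 25; d_c = 20·13/4 = 65
d = 2·25 + 65 = 115
t_c = 13/4 > 0 ⇒ limit active, v_max = 20

d=115 v_max=20 a_max=8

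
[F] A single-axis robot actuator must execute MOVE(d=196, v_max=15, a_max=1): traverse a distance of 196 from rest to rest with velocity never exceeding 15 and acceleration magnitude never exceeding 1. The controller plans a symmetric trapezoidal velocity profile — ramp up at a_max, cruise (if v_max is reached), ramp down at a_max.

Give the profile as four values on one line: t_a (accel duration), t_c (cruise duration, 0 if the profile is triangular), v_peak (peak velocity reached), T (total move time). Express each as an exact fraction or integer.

v_max²/a_max = 15²/1 = 225
196 < 225 → triangular
v_peak = √(196·1) = √196 = 14
t_a = 14/1 = 14; t_c = 0
T = 2·14 = 28

t_a=14 t_c=0 v_peak=14 T=28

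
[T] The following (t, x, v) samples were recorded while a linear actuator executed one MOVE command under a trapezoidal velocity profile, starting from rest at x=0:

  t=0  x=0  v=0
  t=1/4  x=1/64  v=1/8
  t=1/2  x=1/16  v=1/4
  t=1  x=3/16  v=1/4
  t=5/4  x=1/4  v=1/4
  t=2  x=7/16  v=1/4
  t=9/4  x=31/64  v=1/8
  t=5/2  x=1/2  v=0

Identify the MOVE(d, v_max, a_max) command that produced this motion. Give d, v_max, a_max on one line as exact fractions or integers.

d=1/2 v_max=1/4 a_max=1/2

final state: t=5/2, x=1/2, v=0 → d = 1/2
a_max = (1/8−0)/(1/4−0) = 1/2
max v = 1/4 over t∈[1/2,2] → v_max = 1/4
check: 1/4·(1/2+3/2) = 1/2 ✓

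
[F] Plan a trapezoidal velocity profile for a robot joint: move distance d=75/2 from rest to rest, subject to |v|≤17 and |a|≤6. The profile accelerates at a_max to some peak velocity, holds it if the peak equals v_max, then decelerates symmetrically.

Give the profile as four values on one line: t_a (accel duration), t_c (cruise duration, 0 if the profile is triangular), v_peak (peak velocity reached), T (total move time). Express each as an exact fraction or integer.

(v_max)²/a_max = 17²/6 = 289/6
75/2 < 289/6 so t_c = 0
v_peak = √(75/2·6) = √225 = 15
t_a = 15/6 = 5/2; t_c = 0
T = 2·5/2 = 5

t_a=5/2 t_c=0 v_peak=15 T=5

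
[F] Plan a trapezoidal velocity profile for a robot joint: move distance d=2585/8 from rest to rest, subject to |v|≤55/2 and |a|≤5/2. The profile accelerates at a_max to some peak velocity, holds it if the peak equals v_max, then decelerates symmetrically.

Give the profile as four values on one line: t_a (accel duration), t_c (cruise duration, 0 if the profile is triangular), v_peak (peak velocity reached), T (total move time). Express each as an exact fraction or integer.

t_a=11 t_c=3/4 v_peak=55/2 T=91/4

vₘ²/aₘ = (55/2)²/(5/2) = 605/2
2585/8 ≥ 605/2 → trapezoidal
t_a = (55/2)/(5/2) = 11; v_peak = 55/2
d_cruise = 2585/8 − 605/2 = 165/8; t_c = (165/8)/(55/2) = 3/4
T = 2·11 + 3/4 = 91/4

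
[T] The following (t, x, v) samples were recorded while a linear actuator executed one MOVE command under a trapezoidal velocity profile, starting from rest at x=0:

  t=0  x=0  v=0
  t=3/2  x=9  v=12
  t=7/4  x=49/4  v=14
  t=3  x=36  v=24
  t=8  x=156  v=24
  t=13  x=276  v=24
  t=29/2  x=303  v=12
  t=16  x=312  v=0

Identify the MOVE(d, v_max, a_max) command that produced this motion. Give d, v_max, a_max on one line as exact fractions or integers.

final state: t=16, x=312, v=0 → d = 312
a_max = (12−0)/(3/2−0) = 8
max v = 24 over t∈[3,13] → v_max = 24
check: 24·(3+10) = 312 ✓

d=312 v_max=24 a_max=8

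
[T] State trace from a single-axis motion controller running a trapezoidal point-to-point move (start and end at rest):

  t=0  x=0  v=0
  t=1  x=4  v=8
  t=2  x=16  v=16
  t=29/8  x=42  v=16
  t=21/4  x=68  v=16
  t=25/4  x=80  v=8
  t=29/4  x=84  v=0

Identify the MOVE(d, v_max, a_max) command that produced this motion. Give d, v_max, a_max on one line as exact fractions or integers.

final state: t=29/4, x=84, v=0 → d = 84
a_max = (8−0)/(1−0) = 8
max v = 16 over t∈[2,21/4] → v_max = 16
check: 16·(2+13/4) = 84 ✓

d=84 v_max=16 a_max=8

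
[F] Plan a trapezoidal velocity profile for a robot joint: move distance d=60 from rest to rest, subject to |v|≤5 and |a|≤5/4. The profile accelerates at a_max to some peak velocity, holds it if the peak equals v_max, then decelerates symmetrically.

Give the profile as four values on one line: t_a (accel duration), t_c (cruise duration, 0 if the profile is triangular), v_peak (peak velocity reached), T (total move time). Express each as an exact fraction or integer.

t_a=4 t_c=8 v_peak=5 T=16

vₘ²/aₘ = 5²/(5/4) = 20
60 ≥ 20 ⇒ cruise phase
t_a = 5/(5/4) = 4; v_peak = 5
d_cruise = 60 − 20 = 40; t_c = 40/5 = 8
T = 2·4 + 8 = 16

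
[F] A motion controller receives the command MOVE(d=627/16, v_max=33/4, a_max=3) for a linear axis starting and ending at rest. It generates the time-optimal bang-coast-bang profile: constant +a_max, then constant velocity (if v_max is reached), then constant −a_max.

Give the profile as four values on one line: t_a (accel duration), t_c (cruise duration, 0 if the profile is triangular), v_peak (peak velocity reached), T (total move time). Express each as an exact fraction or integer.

t_a=11/4 t_c=2 v_peak=33/4 T=15/2

v_max²/a_max = (33/4)²/3 = 363/16
627/16 ≥ 363/16 ⇒ cruise phase
t_a = (33/4)/3 = 11/4; v_peak = 33/4
d_cruise = 627/16 − 363/16 = 33/2; t_c = (33/2)/(33/4) = 2
T = 2·11/4 + 2 = 15/2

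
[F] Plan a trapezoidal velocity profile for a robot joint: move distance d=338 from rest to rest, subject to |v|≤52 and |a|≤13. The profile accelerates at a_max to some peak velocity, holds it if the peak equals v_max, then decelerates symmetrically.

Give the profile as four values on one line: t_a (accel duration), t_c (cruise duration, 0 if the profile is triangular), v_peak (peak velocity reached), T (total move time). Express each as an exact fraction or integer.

t_a=4 t_c=5/2 v_peak=52 T=21/2

vₘ²/aₘ = 52²/13 = 208
338 ≥ 208 ⇒ cruise phase
t_a = 52/13 = 4; v_peak = 52
d_cruise = 338 − 208 = 130; t_c = 130/52 = 5/2
T = 2·4 + 5/2 = 21/2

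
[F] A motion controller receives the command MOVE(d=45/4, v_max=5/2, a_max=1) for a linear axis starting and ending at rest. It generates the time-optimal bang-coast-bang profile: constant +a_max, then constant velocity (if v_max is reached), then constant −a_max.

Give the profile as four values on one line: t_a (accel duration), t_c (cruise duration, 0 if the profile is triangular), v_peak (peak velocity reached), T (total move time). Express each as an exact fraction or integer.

(v_max)²/a_max = (5/2)²/1 = 25/4
45/4 ≥ 25/4 → trapezoidal
t_a = (5/2)/1 = 5/2; v_peak = 5/2
d_cruise = 45/4 − 25/4 = 5; t_c = 5/(5/2) = 2
T = 2·5/2 + 2 = 7

t_a=5/2 t_c=2 v_peak=5/2 T=7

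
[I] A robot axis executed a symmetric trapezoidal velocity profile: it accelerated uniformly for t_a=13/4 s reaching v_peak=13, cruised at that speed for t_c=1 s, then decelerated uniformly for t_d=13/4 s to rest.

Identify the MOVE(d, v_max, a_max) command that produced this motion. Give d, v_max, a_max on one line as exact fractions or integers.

d=221/4 v_max=13 a_max=4

a_max = 13/(13/4) = 4
d_a = ½·13·13/4 = 169/8; d_c = 13·1 = 13
d = 2·169/8 + 13 = 221/4
t_c = 1 > 0 → v_max = v_peak = 13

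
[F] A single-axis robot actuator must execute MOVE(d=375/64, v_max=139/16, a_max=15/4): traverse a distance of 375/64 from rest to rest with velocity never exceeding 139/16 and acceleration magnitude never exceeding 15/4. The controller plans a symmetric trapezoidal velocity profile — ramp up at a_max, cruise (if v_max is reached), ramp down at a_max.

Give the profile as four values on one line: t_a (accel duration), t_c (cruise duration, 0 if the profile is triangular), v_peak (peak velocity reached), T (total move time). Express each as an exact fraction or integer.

t_a=5/4 t_c=0 v_peak=75/16 T=5/2

v_max²/a_max = (139/16)²/(15/4) = 19321/960
375/64 < 19321/960 so t_c = 0
v_peak = √(375/64·15/4) = √(5625/256) = 75/16
t_a = (75/16)/(15/4) = 5/4; t_c = 0
T = 2·5/4 = 5/2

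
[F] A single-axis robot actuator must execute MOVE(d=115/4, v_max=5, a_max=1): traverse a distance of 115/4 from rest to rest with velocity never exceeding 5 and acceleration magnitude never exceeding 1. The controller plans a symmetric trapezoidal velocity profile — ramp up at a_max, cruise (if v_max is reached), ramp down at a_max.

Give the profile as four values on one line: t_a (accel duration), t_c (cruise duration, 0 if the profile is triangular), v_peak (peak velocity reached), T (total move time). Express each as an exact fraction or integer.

(v_max)²/a_max = 5²/1 = 25
115/4 ≥ 25 so v_max reached
t_a = 5/1 = 5; v_peak = 5
d_cruise = 115/4 − 25 = 15/4; t_c = (15/4)/5 = 3/4
T = 2·5 + 3/4 = 43/4

t_a=5 t_c=3/4 v_peak=5 T=43/4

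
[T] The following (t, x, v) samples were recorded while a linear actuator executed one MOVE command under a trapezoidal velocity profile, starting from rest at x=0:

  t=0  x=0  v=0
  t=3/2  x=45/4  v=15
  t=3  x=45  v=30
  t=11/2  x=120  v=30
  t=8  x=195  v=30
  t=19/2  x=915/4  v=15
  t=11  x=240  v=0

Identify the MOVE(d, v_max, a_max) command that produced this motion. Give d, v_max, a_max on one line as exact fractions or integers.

final state: t=11, x=240, v=0 → d = 240
a_max = (15−0)/(3/2−0) = 10
max v = 30 over t∈[3,8] → v_max = 30
check: 30·(3+5) = 240 ✓

d=240 v_max=30 a_max=10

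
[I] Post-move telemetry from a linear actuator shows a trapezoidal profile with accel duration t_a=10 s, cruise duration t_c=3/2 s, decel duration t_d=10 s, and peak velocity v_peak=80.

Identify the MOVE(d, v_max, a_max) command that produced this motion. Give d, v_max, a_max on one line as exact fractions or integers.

a_max = 80/10 = 8
d_a = ½·80·10 = 400; d_c = 80·3/2 = 120
d = 2·400 + 120 = 920
t_c = 3/2 > 0 ⇒ limit active, v_max = 80

d=920 v_max=80 a_max=8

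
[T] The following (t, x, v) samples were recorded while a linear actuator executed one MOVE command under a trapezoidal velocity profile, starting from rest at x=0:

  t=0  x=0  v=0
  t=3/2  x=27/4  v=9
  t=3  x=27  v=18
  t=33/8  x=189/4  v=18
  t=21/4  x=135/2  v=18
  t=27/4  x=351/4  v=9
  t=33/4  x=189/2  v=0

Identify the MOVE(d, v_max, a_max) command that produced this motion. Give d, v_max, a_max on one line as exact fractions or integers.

d=189/2 v_max=18 a_max=6

final state: t=33/4, x=189/2, v=0 → d = 189/2
a_max = (9−0)/(3/2−0) = 6
max v = 18 over t∈[3,21/4] → v_max = 18
check: 18·(3+9/4) = 189/2 ✓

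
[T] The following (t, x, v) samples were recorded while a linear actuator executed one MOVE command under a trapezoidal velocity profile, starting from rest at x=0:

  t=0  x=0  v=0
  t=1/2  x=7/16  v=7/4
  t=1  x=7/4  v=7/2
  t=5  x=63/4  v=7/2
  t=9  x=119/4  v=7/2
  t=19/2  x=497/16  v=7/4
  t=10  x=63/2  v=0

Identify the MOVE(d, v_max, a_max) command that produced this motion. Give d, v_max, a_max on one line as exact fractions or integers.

d=63/2 v_max=7/2 a_max=7/2

final state: t=10, x=63/2, v=0 → d = 63/2
a_max = (7/4−0)/(1/2−0) = 7/2
max v = 7/2 over t∈[1,9] → v_max = 7/2
check: 7/2·(1+8) = 63/2 ✓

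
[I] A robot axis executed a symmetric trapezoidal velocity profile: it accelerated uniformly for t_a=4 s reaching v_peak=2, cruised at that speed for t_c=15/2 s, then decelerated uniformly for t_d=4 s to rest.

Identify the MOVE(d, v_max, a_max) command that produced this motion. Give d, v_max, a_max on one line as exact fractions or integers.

a_max = 2/4 = 1/2
d_a = ½·2·4 = 4; d_c = 2·15/2 = 15
d = 2·4 + 15 = 23
t_c = 15/2 > 0 → v_max = v_peak = 2

d=23 v_max=2 a_max=1/2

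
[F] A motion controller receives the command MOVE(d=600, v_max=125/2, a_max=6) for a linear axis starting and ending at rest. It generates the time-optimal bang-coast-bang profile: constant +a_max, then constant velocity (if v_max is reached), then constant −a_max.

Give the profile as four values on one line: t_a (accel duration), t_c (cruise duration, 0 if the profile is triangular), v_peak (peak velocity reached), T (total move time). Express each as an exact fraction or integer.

v_max²/a_max = (125/2)²/6 = 15625/24
600 < 15625/24 ⇒ no cruise
v_peak = √(600·6) = √3600 = 60
t_a = 60/6 = 10; t_c = 0
T = 2·10 = 20

t_a=10 t_c=0 v_peak=60 T=20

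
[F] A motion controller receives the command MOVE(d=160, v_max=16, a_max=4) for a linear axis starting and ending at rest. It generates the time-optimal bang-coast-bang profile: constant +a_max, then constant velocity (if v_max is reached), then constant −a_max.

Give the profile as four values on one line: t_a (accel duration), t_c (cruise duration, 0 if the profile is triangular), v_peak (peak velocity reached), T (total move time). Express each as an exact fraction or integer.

t_a=4 t_c=6 v_peak=16 T=14

vₘ²/aₘ = 16²/4 = 64
160 ≥ 64 → trapezoidal
t_a = 16/4 = 4; v_peak = 16
d_cruise = 160 − 64 = 96; t_c = 96/16 = 6
T = 2·4 + 6 = 14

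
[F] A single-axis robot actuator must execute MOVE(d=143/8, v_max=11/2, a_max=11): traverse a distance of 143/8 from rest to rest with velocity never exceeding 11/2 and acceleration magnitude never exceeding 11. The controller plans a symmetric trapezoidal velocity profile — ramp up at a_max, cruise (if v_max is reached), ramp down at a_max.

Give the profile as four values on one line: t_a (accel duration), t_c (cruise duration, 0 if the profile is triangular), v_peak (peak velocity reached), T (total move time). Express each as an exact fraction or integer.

(v_max)²/a_max = (11/2)²/11 = 11/4
143/8 ≥ 11/4 ⇒ cruise phase
t_a = (11/2)/11 = 1/2; v_peak = 11/2
d_cruise = 143/8 − 11/4 = 121/8; t_c = (121/8)/(11/2) = 11/4
T = 2·1/2 + 11/4 = 15/4

t_a=1/2 t_c=11/4 v_peak=11/2 T=15/4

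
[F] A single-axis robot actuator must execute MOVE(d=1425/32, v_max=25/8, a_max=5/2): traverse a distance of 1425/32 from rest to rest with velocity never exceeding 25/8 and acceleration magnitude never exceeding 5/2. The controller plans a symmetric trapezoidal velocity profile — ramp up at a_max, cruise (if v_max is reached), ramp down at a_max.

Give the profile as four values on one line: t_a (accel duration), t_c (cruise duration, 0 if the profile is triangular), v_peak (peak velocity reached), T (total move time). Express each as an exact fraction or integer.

t_a=5/4 t_c=13 v_peak=25/8 T=31/2

(v_max)²/a_max = (25/8)²/(5/2) = 125/32
1425/32 ≥ 125/32 → trapezoidal
t_a = (25/8)/(5/2) = 5/4; v_peak = 25/8
d_cruise = 1425/32 − 125/32 = 325/8; t_c = (325/8)/(25/8) = 13
T = 2·5/4 + 13 = 31/2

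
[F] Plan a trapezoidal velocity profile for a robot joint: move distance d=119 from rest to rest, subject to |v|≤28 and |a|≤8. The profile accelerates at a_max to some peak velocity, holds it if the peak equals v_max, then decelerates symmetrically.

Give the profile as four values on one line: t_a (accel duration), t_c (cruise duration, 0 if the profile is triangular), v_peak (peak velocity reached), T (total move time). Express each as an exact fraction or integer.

t_a=7/2 t_c=3/4 v_peak=28 T=31/4

(v_max)²/a_max = 28²/8 = 98
119 ≥ 98 ⇒ cruise phase
t_a = 28/8 = 7/2; v_peak = 28
d_cruise = 119 − 98 = 21; t_c = 21/28 = 3/4
T = 2·7/2 + 3/4 = 31/4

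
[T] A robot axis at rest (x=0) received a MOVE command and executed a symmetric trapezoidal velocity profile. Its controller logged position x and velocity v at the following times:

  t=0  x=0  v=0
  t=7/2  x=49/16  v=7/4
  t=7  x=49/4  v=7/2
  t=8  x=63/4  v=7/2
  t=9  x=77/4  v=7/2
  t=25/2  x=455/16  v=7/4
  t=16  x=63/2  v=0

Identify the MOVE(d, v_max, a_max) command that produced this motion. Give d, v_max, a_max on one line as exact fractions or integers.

final state: t=16, x=63/2, v=0 → d = 63/2
a_max = (7/4−0)/(7/2−0) = 1/2
max v = 7/2 over t∈[7,9] → v_max = 7/2
check: 7/2·(7+2) = 63/2 ✓

d=63/2 v_max=7/2 a_max=1/2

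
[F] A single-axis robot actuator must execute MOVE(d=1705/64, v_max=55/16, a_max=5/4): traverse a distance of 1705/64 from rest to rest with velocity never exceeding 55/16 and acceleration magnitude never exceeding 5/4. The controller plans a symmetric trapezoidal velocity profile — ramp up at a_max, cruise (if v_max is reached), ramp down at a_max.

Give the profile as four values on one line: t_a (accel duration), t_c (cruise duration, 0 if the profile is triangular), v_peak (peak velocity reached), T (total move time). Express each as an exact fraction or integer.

v_max²/a_max = (55/16)²/(5/4) = 605/64
1705/64 ≥ 605/64 ⇒ cruise phase
t_a = (55/16)/(5/4) = 11/4; v_peak = 55/16
d_cruise = 1705/64 − 605/64 = 275/16; t_c = (275/16)/(55/16) = 5
T = 2·11/4 + 5 = 21/2

t_a=11/4 t_c=5 v_peak=55/16 T=21/2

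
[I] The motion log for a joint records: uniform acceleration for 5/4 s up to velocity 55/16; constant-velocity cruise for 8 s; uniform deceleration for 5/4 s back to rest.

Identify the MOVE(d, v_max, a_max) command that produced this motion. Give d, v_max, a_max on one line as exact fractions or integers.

d=2035/64 v_max=55/16 a_max=11/4

a_max = (55/16)/(5/4) = 11/4
d_a = ½·55/16·5/4 = 275/128; d_c = 55/16·8 = 55/2
d = 2·275/128 + 55/2 = 2035/64
t_c = 8 > 0 so v_max = 55/16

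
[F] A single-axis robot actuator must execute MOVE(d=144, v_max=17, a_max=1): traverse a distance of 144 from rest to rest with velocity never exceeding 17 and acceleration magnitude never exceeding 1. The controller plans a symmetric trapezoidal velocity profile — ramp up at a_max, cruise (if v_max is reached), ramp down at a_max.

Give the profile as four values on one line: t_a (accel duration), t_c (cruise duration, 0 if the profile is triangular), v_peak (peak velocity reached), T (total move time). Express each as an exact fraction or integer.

t_a=12 t_c=0 v_peak=12 T=24

vₘ²/aₘ = 17²/1 = 289
144 < 289 so t_c = 0
v_peak = √(144·1) = √144 = 12
t_a = 12/1 = 12; t_c = 0
T = 2·12 = 24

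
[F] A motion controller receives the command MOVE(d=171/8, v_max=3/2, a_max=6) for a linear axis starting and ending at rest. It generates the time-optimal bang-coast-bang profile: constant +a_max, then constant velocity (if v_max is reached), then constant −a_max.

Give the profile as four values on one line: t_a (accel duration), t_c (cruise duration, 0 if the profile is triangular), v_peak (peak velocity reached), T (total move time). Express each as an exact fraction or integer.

v_max²/a_max = (3/2)²/6 = 3/8
171/8 ≥ 3/8 so v_max reached
t_a = (3/2)/6 = 1/4; v_peak = 3/2
d_cruise = 171/8 − 3/8 = 21; t_c = 21/(3/2) = 14
T = 2·1/4 + 14 = 29/2

t_a=1/4 t_c=14 v_peak=3/2 T=29/2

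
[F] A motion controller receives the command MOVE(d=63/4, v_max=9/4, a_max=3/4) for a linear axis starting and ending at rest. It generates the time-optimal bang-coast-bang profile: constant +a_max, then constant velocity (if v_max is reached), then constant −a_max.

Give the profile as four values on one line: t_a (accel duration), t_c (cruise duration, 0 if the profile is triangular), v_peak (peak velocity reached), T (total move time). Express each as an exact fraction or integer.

(v_max)²/a_max = (9/4)²/(3/4) = 27/4
63/4 ≥ 27/4 so v_max reached
t_a = (9/4)/(3/4) = 3; v_peak = 9/4
d_cruise = 63/4 − 27/4 = 9; t_c = 9/(9/4) = 4
T = 2·3 + 4 = 10

t_a=3 t_c=4 v_peak=9/4 T=10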